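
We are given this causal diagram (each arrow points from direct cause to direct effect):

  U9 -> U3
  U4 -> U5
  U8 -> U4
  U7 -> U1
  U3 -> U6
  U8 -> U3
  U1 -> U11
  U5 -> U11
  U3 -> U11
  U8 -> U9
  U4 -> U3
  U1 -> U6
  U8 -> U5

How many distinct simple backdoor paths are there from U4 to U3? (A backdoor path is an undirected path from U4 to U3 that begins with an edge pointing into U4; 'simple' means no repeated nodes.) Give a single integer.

4

A backdoor path from U4 to U3 is any simple undirected path whose first edge points into U4 (i.e. leaves U4 via a parent).
Parents of U4: {U8}.
Enumerating:
  P1: U4 <- U8 -> U9 -> U3
  P2: U4 <- U8 -> U5 -> U11 <- U3
  P3: U4 <- U8 -> U5 -> U11 <- U1 -> U6 <- U3
  P4: U4 <- U8 -> U3
That exhausts the simple backdoor paths. Count: 4.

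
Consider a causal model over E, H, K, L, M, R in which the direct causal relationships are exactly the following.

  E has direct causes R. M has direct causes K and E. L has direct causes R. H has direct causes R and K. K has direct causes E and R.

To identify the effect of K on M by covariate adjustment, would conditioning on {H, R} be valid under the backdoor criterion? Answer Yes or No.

Backdoor paths from K to M (paths whose first edge points into K):
  P1: K <- R -> E -> M
  P2: K <- E -> M
Condition 1 (no descendant of K in the set): FAILS — H is a descendant of K.
Condition 2 (every backdoor path blocked by {H, R}):
  P1: blocked at fork node R ∈ conditioning set.
  P2: open — no interior node is in the conditioning set.
{H, R} does not satisfy the backdoor criterion.

No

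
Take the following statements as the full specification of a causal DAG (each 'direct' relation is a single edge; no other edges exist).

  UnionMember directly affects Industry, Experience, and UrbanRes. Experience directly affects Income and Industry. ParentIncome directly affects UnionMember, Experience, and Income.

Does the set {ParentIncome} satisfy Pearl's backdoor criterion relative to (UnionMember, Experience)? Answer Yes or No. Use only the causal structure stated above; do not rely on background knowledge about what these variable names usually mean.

Yes

Backdoor paths from UnionMember to Experience (paths whose first edge points into UnionMember):
  P1: UnionMember <- ParentIncome -> Experience
  P2: UnionMember <- ParentIncome -> Income <- Experience
Condition 1 (no descendant of UnionMember in the set): holds — descendants of UnionMember are {Experience, Income, Industry, UrbanRes}; none are in {ParentIncome}.
Condition 2 (every backdoor path blocked by {ParentIncome}):
  P1: blocked at fork node ParentIncome ∈ conditioning set.
  P2: blocked at fork node ParentIncome ∈ conditioning set.
{ParentIncome} satisfies the backdoor criterion.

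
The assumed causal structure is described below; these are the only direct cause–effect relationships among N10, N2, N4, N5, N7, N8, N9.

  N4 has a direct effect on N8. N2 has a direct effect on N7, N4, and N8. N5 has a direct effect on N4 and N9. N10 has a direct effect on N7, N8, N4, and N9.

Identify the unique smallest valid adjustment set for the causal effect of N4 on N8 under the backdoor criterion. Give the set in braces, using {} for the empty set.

Variables eligible for adjustment (non-descendants of N4, excluding N4 and N8): {N10, N2, N5, N7, N9}.
Backdoor paths from N4 to N8:
  P1: N4 <- N10 -> N7 <- N2 -> N8
  P2: N4 <- N10 -> N8
  P3: N4 <- N2 -> N7 <- N10 -> N8
  P4: N4 <- N2 -> N8
  P5: N4 <- N5 -> N9 <- N10 -> N7 <- N2 -> N8
  P6: N4 <- N5 -> N9 <- N10 -> N8
The empty set is not sufficient: P2 (N4 <- N10 -> N8) has no collider blocking it and no conditioned non-collider, so it is open.
Try {N10, N2}:
  P1: blocked at fork node N10 ∈ conditioning set.
  P2: blocked at fork node N10 ∈ conditioning set.
  P3: blocked at fork node N2 ∈ conditioning set.
  P4: blocked at fork node N2 ∈ conditioning set.
  P5: blocked at collider N9 (neither it nor any descendant is in the conditioning set).
  P6: blocked at collider N9 (neither it nor any descendant is in the conditioning set).
{N10, N2} contains no descendant of N4 and blocks every backdoor path.
Every element of {N10, N2} is needed (dropping N10 leaves P2 open; dropping N2 leaves P4 open), so no proper subset is valid.
Among all size-2 subsets of the eligible variables, only {N10, N2} blocks every backdoor path, so it is the unique smallest valid adjustment set.

{N10, N2}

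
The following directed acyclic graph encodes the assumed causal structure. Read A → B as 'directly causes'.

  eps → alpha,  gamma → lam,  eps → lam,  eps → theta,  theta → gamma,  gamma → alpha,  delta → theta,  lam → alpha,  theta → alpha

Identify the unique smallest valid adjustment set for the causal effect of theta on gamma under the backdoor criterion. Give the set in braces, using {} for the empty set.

Variables eligible for adjustment (non-descendants of theta, excluding theta and gamma): {delta, eps}.
Backdoor paths from theta to gamma:
  P1: theta <- eps -> lam <- gamma
  P2: theta <- eps -> lam -> alpha <- gamma
  P3: theta <- eps -> alpha <- gamma
  P4: theta <- eps -> alpha <- lam <- gamma
Each backdoor path contains an unconditioned collider, so every path is already blocked with the empty conditioning set:
  P1: blocked at collider lam (neither it nor any descendant is in the conditioning set).
  P2: blocked at collider alpha (neither it nor any descendant is in the conditioning set).
  P3: blocked at collider alpha (neither it nor any descendant is in the conditioning set).
  P4: blocked at collider alpha (neither it nor any descendant is in the conditioning set).
The empty set is therefore the unique smallest valid set.

{}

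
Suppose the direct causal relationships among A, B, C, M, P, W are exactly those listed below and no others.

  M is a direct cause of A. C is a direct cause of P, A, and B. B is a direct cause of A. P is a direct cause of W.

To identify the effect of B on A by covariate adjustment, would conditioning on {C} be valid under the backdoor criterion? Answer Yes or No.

Backdoor paths from B to A (paths whose first edge points into B):
  P1: B <- C -> A
Condition 1 (no descendant of B in the set): holds — descendants of B are {A}; none are in {C}.
Condition 2 (every backdoor path blocked by {C}):
  P1: blocked at fork node C ∈ conditioning set.
{C} satisfies the backdoor criterion.

Yes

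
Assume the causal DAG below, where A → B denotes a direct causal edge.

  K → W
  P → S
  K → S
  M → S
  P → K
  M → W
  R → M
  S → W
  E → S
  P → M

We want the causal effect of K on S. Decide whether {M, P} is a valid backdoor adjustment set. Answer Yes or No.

Yes

Backdoor paths from K to S (paths whose first edge points into K):
  P1: K <- P -> M -> S
  P2: K <- P -> M -> W <- S
  P3: K <- P -> S
Condition 1 (no descendant of K in the set): holds — descendants of K are {S, W}; none are in {M, P}.
Condition 2 (every backdoor path blocked by {M, P}):
  P1: blocked at fork node P ∈ conditioning set.
  P2: blocked at fork node P ∈ conditioning set.
  P3: blocked at fork node P ∈ conditioning set.
{M, P} satisfies the backdoor criterion.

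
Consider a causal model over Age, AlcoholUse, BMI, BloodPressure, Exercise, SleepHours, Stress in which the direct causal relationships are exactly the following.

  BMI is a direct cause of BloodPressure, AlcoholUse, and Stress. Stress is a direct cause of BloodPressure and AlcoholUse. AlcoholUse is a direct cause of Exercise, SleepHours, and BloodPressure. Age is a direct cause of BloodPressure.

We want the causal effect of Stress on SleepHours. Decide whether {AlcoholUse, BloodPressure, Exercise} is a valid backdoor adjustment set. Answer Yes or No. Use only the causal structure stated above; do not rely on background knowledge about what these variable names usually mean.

Backdoor paths from Stress to SleepHours (paths whose first edge points into Stress):
  P1: Stress <- BMI -> AlcoholUse -> SleepHours
  P2: Stress <- BMI -> BloodPressure <- AlcoholUse -> SleepHours
Condition 1 (no descendant of Stress in the set): FAILS — AlcoholUse, BloodPressure, and Exercise are descendants of Stress.
Condition 2 (every backdoor path blocked by {AlcoholUse, BloodPressure, Exercise}):
  P1: blocked at chain node AlcoholUse ∈ conditioning set.
  P2: blocked at fork node AlcoholUse ∈ conditioning set.
{AlcoholUse, BloodPressure, Exercise} does not satisfy the backdoor criterion.

No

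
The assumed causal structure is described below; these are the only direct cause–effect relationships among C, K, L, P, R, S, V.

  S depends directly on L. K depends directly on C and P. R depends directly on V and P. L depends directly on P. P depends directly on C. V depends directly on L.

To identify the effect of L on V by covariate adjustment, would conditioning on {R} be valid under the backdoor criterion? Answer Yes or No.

Backdoor paths from L to V (paths whose first edge points into L):
  P1: L <- P -> R <- V
Condition 1 (no descendant of L in the set): FAILS — R is a descendant of L.
Condition 2 (every backdoor path blocked by {R}):
  P1: open — collider(s) R are conditioned on (or have a conditioned descendant) and no non-collider on the path is in the set.
{R} does not satisfy the backdoor criterion.

No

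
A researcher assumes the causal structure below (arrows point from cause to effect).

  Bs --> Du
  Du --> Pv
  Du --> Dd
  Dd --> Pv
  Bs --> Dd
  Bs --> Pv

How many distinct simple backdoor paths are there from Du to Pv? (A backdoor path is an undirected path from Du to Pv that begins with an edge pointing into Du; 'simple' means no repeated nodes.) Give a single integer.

A backdoor path from Du to Pv is any simple undirected path whose first edge points into Du (i.e. leaves Du via a parent).
Parents of Du: {Bs}.
Enumerating:
  P1: Du <- Bs -> Dd -> Pv
  P2: Du <- Bs -> Pv
That exhausts the simple backdoor paths. Count: 2.

2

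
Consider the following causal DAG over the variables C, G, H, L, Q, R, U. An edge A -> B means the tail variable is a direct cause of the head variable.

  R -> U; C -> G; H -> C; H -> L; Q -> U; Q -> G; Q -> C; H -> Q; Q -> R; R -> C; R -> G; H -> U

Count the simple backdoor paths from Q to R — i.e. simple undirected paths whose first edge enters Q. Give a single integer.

A backdoor path from Q to R is any simple undirected path whose first edge points into Q (i.e. leaves Q via a parent).
Parents of Q: {H}.
Enumerating:
  P1: Q <- H -> C <- R
  P2: Q <- H -> C -> G <- R
  P3: Q <- H -> U <- R
That exhausts the simple backdoor paths. Count: 3.

3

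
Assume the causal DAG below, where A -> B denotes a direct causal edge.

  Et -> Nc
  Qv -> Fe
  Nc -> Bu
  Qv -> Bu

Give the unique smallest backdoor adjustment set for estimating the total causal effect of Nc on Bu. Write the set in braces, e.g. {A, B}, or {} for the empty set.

{}

Variables eligible for adjustment (non-descendants of Nc, excluding Nc and Bu): {Et, Fe, Qv}.
Backdoor paths from Nc to Bu:
  (none)
With no backdoor paths the empty set already satisfies the criterion, and it is trivially minimal.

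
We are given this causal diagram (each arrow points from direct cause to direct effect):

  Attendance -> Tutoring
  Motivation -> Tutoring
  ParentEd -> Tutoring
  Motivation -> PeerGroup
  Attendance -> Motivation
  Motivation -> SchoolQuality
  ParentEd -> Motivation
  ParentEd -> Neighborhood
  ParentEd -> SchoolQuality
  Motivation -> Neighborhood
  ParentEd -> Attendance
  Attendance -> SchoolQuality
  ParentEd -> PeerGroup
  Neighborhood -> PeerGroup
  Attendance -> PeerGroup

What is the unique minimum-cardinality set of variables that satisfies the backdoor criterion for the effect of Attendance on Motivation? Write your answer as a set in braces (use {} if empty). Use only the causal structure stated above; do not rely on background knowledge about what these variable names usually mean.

Variables eligible for adjustment (non-descendants of Attendance, excluding Attendance and Motivation): {ParentEd}.
Backdoor paths from Attendance to Motivation:
  P1: Attendance <- ParentEd -> Motivation
  P2: Attendance <- ParentEd -> Neighborhood <- Motivation
  P3: Attendance <- ParentEd -> Neighborhood -> PeerGroup <- Motivation
  P4: Attendance <- ParentEd -> PeerGroup <- Motivation
  P5: Attendance <- ParentEd -> PeerGroup <- Neighborhood <- Motivation
  P6: Attendance <- ParentEd -> SchoolQuality <- Motivation
  P7: Attendance <- ParentEd -> Tutoring <- Motivation
The empty set is not sufficient: P1 (Attendance <- ParentEd -> Motivation) has no collider blocking it and no conditioned non-collider, so it is open.
Try {ParentEd}:
  P1: blocked at fork node ParentEd ∈ conditioning set.
  P2: blocked at fork node ParentEd ∈ conditioning set.
  P3: blocked at fork node ParentEd ∈ conditioning set.
  P4: blocked at fork node ParentEd ∈ conditioning set.
  P5: blocked at fork node ParentEd ∈ conditioning set.
  P6: blocked at fork node ParentEd ∈ conditioning set.
  P7: blocked at fork node ParentEd ∈ conditioning set.
{ParentEd} contains no descendant of Attendance and blocks every backdoor path.
{ParentEd} is the unique smallest valid adjustment set.

{ParentEd}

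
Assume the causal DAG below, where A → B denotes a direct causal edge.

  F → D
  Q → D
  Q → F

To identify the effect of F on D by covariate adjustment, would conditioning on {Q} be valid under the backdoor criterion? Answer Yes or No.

Backdoor paths from F to D (paths whose first edge points into F):
  P1: F <- Q -> D
Condition 1 (no descendant of F in the set): holds — descendants of F are {D}; none are in {Q}.
Condition 2 (every backdoor path blocked by {Q}):
  P1: blocked at fork node Q ∈ conditioning set.
{Q} satisfies the backdoor criterion.

Yes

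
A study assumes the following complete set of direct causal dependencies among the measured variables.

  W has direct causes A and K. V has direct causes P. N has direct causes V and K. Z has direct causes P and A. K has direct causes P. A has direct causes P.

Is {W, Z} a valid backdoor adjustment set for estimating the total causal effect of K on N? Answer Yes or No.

No

Backdoor paths from K to N (paths whose first edge points into K):
  P1: K <- P -> V -> N
Condition 1 (no descendant of K in the set): FAILS — W is a descendant of K.
Condition 2 (every backdoor path blocked by {W, Z}):
  P1: open — no interior node is in the conditioning set.
{W, Z} does not satisfy the backdoor criterion.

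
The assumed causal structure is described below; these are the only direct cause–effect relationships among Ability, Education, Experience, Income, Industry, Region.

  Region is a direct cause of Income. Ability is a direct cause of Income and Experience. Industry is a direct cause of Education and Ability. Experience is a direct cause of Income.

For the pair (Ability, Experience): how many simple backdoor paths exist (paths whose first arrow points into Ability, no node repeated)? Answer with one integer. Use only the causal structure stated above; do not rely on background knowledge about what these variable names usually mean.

0

A backdoor path from Ability to Experience is any simple undirected path whose first edge points into Ability (i.e. leaves Ability via a parent).
Parents of Ability: {Industry}.
No simple path from any parent of Ability reaches Experience without revisiting Ability, so there are no backdoor paths.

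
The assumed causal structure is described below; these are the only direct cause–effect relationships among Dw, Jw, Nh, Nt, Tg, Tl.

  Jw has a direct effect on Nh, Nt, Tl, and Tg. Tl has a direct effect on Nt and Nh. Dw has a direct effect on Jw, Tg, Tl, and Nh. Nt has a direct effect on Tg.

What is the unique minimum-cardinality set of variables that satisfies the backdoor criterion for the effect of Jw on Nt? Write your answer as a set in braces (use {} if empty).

Variables eligible for adjustment (non-descendants of Jw, excluding Jw and Nt): {Dw}.
Backdoor paths from Jw to Nt:
  P1: Jw <- Dw -> Tl -> Nt
  P2: Jw <- Dw -> Tg <- Nt
  P3: Jw <- Dw -> Nh <- Tl -> Nt
The empty set is not sufficient: P1 (Jw <- Dw -> Tl -> Nt) has no collider blocking it and no conditioned non-collider, so it is open.
Try {Dw}:
  P1: blocked at fork node Dw ∈ conditioning set.
  P2: blocked at fork node Dw ∈ conditioning set.
  P3: blocked at fork node Dw ∈ conditioning set.
{Dw} contains no descendant of Jw and blocks every backdoor path.
{Dw} is the unique smallest valid adjustment set.

{Dw}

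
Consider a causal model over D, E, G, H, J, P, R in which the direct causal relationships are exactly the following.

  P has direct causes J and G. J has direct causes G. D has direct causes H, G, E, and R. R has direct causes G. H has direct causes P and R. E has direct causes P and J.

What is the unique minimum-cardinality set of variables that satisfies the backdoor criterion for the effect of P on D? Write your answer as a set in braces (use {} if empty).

Variables eligible for adjustment (non-descendants of P, excluding P and D): {G, J, R}.
Backdoor paths from P to D:
  P1: P <- G -> J -> E -> D
  P2: P <- G -> R -> H -> D
  P3: P <- G -> R -> D
  P4: P <- G -> D
  P5: P <- J <- G -> R -> H -> D
  P6: P <- J <- G -> R -> D
  P7: P <- J <- G -> D
  P8: P <- J -> E -> D
The empty set is not sufficient: P1 (P <- G -> J -> E -> D) has no collider blocking it and no conditioned non-collider, so it is open.
Try {G, J}:
  P1: blocked at fork node G ∈ conditioning set.
  P2: blocked at fork node G ∈ conditioning set.
  P3: blocked at fork node G ∈ conditioning set.
  P4: blocked at fork node G ∈ conditioning set.
  P5: blocked at chain node J ∈ conditioning set.
  P6: blocked at chain node J ∈ conditioning set.
  P7: blocked at chain node J ∈ conditioning set.
  P8: blocked at fork node J ∈ conditioning set.
{G, J} contains no descendant of P and blocks every backdoor path.
Every element of {G, J} is needed (dropping G leaves P2 open; dropping J leaves P8 open), so no proper subset is valid.
Among all size-2 subsets of the eligible variables, only {G, J} blocks every backdoor path, so it is the unique smallest valid adjustment set.

{G, J}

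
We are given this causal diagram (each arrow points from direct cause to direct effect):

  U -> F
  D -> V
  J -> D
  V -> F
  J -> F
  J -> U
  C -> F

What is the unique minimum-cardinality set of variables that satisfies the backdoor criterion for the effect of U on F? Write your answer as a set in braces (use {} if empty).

Variables eligible for adjustment (non-descendants of U, excluding U and F): {C, D, J, V}.
Backdoor paths from U to F:
  P1: U <- J -> D -> V -> F
  P2: U <- J -> F
The empty set is not sufficient: P1 (U <- J -> D -> V -> F) has no collider blocking it and no conditioned non-collider, so it is open.
Try {J}:
  P1: blocked at fork node J ∈ conditioning set.
  P2: blocked at fork node J ∈ conditioning set.
{J} contains no descendant of U and blocks every backdoor path.
No other singleton works — e.g. {D} leaves P2 open — so {J} is the unique smallest valid adjustment set.

{J}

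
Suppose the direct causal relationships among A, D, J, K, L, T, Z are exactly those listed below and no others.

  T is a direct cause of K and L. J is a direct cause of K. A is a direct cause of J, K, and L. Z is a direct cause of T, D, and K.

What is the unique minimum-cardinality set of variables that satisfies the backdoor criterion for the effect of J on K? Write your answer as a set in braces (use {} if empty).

{A}

Variables eligible for adjustment (non-descendants of J, excluding J and K): {A, D, L, T, Z}.
Backdoor paths from J to K:
  P1: J <- A -> L <- T <- Z -> K
  P2: J <- A -> L <- T -> K
  P3: J <- A -> K
The empty set is not sufficient: P3 (J <- A -> K) has no collider blocking it and no conditioned non-collider, so it is open.
Try {A}:
  P1: blocked at fork node A ∈ conditioning set.
  P2: blocked at fork node A ∈ conditioning set.
  P3: blocked at fork node A ∈ conditioning set.
{A} contains no descendant of J and blocks every backdoor path.
No other singleton works — e.g. {Z} leaves P3 open — so {A} is the unique smallest valid adjustment set.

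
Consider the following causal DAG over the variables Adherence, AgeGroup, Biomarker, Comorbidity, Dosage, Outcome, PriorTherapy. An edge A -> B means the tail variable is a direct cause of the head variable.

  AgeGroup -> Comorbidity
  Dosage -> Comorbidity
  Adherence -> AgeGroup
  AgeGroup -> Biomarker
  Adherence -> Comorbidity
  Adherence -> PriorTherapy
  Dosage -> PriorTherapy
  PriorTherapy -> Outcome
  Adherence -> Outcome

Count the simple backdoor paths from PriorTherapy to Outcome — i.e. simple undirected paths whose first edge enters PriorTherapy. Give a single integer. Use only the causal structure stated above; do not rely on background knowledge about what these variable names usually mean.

3

A backdoor path from PriorTherapy to Outcome is any simple undirected path whose first edge points into PriorTherapy (i.e. leaves PriorTherapy via a parent).
Parents of PriorTherapy: {Adherence, Dosage}.
Enumerating:
  P1: PriorTherapy <- Adherence -> Outcome
  P2: PriorTherapy <- Dosage -> Comorbidity <- Adherence -> Outcome
  P3: PriorTherapy <- Dosage -> Comorbidity <- AgeGroup <- Adherence -> Outcome
That exhausts the simple backdoor paths. Count: 3.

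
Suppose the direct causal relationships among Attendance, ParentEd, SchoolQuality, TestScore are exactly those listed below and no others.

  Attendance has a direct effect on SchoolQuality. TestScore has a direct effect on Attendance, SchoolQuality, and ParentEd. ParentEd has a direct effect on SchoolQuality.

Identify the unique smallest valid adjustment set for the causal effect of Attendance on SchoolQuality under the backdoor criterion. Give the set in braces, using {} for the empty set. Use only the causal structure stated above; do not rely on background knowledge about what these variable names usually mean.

{TestScore}

Variables eligible for adjustment (non-descendants of Attendance, excluding Attendance and SchoolQuality): {ParentEd, TestScore}.
Backdoor paths from Attendance to SchoolQuality:
  P1: Attendance <- TestScore -> ParentEd -> SchoolQuality
  P2: Attendance <- TestScore -> SchoolQuality
The empty set is not sufficient: P1 (Attendance <- TestScore -> ParentEd -> SchoolQuality) has no collider blocking it and no conditioned non-collider, so it is open.
Try {TestScore}:
  P1: blocked at fork node TestScore ∈ conditioning set.
  P2: blocked at fork node TestScore ∈ conditioning set.
{TestScore} contains no descendant of Attendance and blocks every backdoor path.
No other singleton works — e.g. {ParentEd} leaves P2 open — so {TestScore} is the unique smallest valid adjustment set.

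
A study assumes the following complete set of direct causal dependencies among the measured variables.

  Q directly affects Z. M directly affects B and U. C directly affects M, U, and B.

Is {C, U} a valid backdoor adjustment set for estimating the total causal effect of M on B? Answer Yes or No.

No

Backdoor paths from M to B (paths whose first edge points into M):
  P1: M <- C -> B
Condition 1 (no descendant of M in the set): FAILS — U is a descendant of M.
Condition 2 (every backdoor path blocked by {C, U}):
  P1: blocked at fork node C ∈ conditioning set.
{C, U} does not satisfy the backdoor criterion.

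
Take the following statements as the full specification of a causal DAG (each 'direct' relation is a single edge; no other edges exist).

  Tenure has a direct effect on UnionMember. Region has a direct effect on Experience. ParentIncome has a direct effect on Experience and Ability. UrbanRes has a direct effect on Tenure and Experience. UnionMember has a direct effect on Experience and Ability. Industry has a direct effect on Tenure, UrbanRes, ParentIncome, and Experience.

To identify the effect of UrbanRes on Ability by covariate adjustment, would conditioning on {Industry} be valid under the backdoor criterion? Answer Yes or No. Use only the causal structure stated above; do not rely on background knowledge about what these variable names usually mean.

Yes

Backdoor paths from UrbanRes to Ability (paths whose first edge points into UrbanRes):
  P1: UrbanRes <- Industry -> Tenure -> UnionMember -> Experience <- ParentIncome -> Ability
  P2: UrbanRes <- Industry -> Tenure -> UnionMember -> Ability
  P3: UrbanRes <- Industry -> ParentIncome -> Experience <- UnionMember -> Ability
  P4: UrbanRes <- Industry -> ParentIncome -> Ability
  P5: UrbanRes <- Industry -> Experience <- UnionMember -> Ability
  P6: UrbanRes <- Industry -> Experience <- ParentIncome -> Ability
Condition 1 (no descendant of UrbanRes in the set): holds — descendants of UrbanRes are {Ability, Experience, Tenure, UnionMember}; none are in {Industry}.
Condition 2 (every backdoor path blocked by {Industry}):
  P1: blocked at fork node Industry ∈ conditioning set.
  P2: blocked at fork node Industry ∈ conditioning set.
  P3: blocked at fork node Industry ∈ conditioning set.
  P4: blocked at fork node Industry ∈ conditioning set.
  P5: blocked at fork node Industry ∈ conditioning set.
  P6: blocked at fork node Industry ∈ conditioning set.
{Industry} satisfies the backdoor criterion.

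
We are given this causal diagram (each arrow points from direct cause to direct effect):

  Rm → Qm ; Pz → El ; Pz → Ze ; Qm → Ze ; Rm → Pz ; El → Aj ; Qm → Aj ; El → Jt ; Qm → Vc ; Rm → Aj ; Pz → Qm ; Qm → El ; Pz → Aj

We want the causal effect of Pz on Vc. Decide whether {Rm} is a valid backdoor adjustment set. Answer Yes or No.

Backdoor paths from Pz to Vc (paths whose first edge points into Pz):
  P1: Pz <- Rm -> Qm -> Vc
  P2: Pz <- Rm -> Aj <- Qm -> Vc
  P3: Pz <- Rm -> Aj <- El <- Qm -> Vc
Condition 1 (no descendant of Pz in the set): holds — descendants of Pz are {Aj, El, Jt, Qm, Vc, Ze}; none are in {Rm}.
Condition 2 (every backdoor path blocked by {Rm}):
  P1: blocked at fork node Rm ∈ conditioning set.
  P2: blocked at fork node Rm ∈ conditioning set.
  P3: blocked at fork node Rm ∈ conditioning set.
{Rm} satisfies the backdoor criterion.

Yes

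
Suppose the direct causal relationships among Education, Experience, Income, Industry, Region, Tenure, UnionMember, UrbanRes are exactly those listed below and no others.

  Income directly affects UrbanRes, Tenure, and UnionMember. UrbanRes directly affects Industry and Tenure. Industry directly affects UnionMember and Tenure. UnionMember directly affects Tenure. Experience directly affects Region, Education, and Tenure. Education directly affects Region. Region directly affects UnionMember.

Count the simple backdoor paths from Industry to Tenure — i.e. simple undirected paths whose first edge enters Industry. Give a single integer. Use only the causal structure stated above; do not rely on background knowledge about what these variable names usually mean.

A backdoor path from Industry to Tenure is any simple undirected path whose first edge points into Industry (i.e. leaves Industry via a parent).
Parents of Industry: {UrbanRes}.
Enumerating:
  P1: Industry <- UrbanRes <- Income -> UnionMember <- Region <- Experience -> Tenure
  P2: Industry <- UrbanRes <- Income -> UnionMember <- Region <- Education <- Experience -> Tenure
  P3: Industry <- UrbanRes <- Income -> UnionMember -> Tenure
  P4: Industry <- UrbanRes <- Income -> Tenure
  P5: Industry <- UrbanRes -> Tenure
That exhausts the simple backdoor paths. Count: 5.

5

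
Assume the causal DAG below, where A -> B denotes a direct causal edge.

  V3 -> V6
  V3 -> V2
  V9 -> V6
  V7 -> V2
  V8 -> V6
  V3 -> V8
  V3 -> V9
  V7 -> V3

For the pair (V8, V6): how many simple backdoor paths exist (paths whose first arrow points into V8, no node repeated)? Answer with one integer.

A backdoor path from V8 to V6 is any simple undirected path whose first edge points into V8 (i.e. leaves V8 via a parent).
Parents of V8: {V3}.
Enumerating:
  P1: V8 <- V3 -> V9 -> V6
  P2: V8 <- V3 -> V6
That exhausts the simple backdoor paths. Count: 2.

2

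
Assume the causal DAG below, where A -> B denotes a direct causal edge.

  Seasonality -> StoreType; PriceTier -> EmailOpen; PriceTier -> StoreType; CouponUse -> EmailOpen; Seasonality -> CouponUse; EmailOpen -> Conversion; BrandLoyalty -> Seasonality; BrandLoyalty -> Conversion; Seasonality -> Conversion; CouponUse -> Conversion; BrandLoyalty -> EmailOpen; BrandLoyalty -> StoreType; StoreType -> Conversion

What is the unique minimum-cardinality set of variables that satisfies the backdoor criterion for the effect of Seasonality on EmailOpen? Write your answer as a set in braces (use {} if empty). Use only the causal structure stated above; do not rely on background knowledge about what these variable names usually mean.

Variables eligible for adjustment (non-descendants of Seasonality, excluding Seasonality and EmailOpen): {BrandLoyalty, PriceTier}.
Backdoor paths from Seasonality to EmailOpen:
  P1: Seasonality <- BrandLoyalty -> EmailOpen
  P2: Seasonality <- BrandLoyalty -> StoreType <- PriceTier -> EmailOpen
  P3: Seasonality <- BrandLoyalty -> StoreType -> Conversion <- CouponUse -> EmailOpen
  P4: Seasonality <- BrandLoyalty -> StoreType -> Conversion <- EmailOpen
  P5: Seasonality <- BrandLoyalty -> Conversion <- CouponUse -> EmailOpen
  P6: Seasonality <- BrandLoyalty -> Conversion <- EmailOpen
  P7: Seasonality <- BrandLoyalty -> Conversion <- StoreType <- PriceTier -> EmailOpen
The empty set is not sufficient: P1 (Seasonality <- BrandLoyalty -> EmailOpen) has no collider blocking it and no conditioned non-collider, so it is open.
Try {BrandLoyalty}:
  P1: blocked at fork node BrandLoyalty ∈ conditioning set.
  P2: blocked at fork node BrandLoyalty ∈ conditioning set.
  P3: blocked at fork node BrandLoyalty ∈ conditioning set.
  P4: blocked at fork node BrandLoyalty ∈ conditioning set.
  P5: blocked at fork node BrandLoyalty ∈ conditioning set.
  P6: blocked at fork node BrandLoyalty ∈ conditioning set.
  P7: blocked at fork node BrandLoyalty ∈ conditioning set.
{BrandLoyalty} contains no descendant of Seasonality and blocks every backdoor path.
No other singleton works — e.g. {PriceTier} leaves P1 open — so {BrandLoyalty} is the unique smallest valid adjustment set.

{BrandLoyalty}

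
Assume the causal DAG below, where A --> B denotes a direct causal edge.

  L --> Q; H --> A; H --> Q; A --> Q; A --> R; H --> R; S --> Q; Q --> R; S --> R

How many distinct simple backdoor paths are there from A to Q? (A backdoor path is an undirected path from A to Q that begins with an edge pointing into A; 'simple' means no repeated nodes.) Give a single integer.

A backdoor path from A to Q is any simple undirected path whose first edge points into A (i.e. leaves A via a parent).
Parents of A: {H}.
Enumerating:
  P1: A <- H -> Q
  P2: A <- H -> R <- S -> Q
  P3: A <- H -> R <- Q
That exhausts the simple backdoor paths. Count: 3.

3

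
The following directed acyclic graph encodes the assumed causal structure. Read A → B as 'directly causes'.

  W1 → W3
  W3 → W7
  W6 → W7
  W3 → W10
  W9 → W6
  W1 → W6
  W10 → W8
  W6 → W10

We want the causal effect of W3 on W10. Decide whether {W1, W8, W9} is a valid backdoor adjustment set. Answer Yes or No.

No

Backdoor paths from W3 to W10 (paths whose first edge points into W3):
  P1: W3 <- W1 -> W6 -> W10
Condition 1 (no descendant of W3 in the set): FAILS — W8 is a descendant of W3.
Condition 2 (every backdoor path blocked by {W1, W8, W9}):
  P1: blocked at fork node W1 ∈ conditioning set.
{W1, W8, W9} does not satisfy the backdoor criterion.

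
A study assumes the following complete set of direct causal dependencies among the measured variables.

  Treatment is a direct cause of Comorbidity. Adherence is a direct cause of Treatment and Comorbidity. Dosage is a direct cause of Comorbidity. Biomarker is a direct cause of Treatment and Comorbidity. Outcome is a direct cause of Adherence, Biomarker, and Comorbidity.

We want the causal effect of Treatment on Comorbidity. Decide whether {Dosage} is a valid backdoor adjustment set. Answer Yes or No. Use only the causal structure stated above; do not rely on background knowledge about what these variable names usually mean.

Backdoor paths from Treatment to Comorbidity (paths whose first edge points into Treatment):
  P1: Treatment <- Adherence <- Outcome -> Biomarker -> Comorbidity
  P2: Treatment <- Adherence <- Outcome -> Comorbidity
  P3: Treatment <- Adherence -> Comorbidity
  P4: Treatment <- Biomarker <- Outcome -> Adherence -> Comorbidity
  P5: Treatment <- Biomarker <- Outcome -> Comorbidity
  P6: Treatment <- Biomarker -> Comorbidity
Condition 1 (no descendant of Treatment in the set): holds — descendants of Treatment are {Comorbidity}; none are in {Dosage}.
Condition 2 (every backdoor path blocked by {Dosage}):
  P1: open — no interior node is in the conditioning set.
  P2: open — no interior node is in the conditioning set.
  P3: open — no interior node is in the conditioning set.
  P4: open — no interior node is in the conditioning set.
  P5: open — no interior node is in the conditioning set.
  P6: open — no interior node is in the conditioning set.
{Dosage} does not satisfy the backdoor criterion.

No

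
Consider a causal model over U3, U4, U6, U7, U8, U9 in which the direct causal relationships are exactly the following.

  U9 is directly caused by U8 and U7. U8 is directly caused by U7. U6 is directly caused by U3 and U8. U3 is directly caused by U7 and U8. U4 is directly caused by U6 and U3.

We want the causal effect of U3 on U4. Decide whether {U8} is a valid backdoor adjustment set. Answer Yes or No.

Backdoor paths from U3 to U4 (paths whose first edge points into U3):
  P1: U3 <- U7 -> U8 -> U6 -> U4
  P2: U3 <- U7 -> U9 <- U8 -> U6 -> U4
  P3: U3 <- U8 -> U6 -> U4
Condition 1 (no descendant of U3 in the set): holds — descendants of U3 are {U4, U6}; none are in {U8}.
Condition 2 (every backdoor path blocked by {U8}):
  P1: blocked at chain node U8 ∈ conditioning set.
  P2: blocked at collider U9 (neither it nor any descendant is in the conditioning set).
  P3: blocked at fork node U8 ∈ conditioning set.
{U8} satisfies the backdoor criterion.

Yes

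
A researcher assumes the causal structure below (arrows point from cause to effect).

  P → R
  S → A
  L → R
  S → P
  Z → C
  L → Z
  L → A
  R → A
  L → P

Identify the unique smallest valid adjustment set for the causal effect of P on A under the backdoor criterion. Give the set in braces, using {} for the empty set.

Variables eligible for adjustment (non-descendants of P, excluding P and A): {C, L, S, Z}.
Backdoor paths from P to A:
  P1: P <- L -> R -> A
  P2: P <- L -> A
  P3: P <- S -> A
The empty set is not sufficient: P1 (P <- L -> R -> A) has no collider blocking it and no conditioned non-collider, so it is open.
Try {L, S}:
  P1: blocked at fork node L ∈ conditioning set.
  P2: blocked at fork node L ∈ conditioning set.
  P3: blocked at fork node S ∈ conditioning set.
{L, S} contains no descendant of P and blocks every backdoor path.
Every element of {L, S} is needed (dropping L leaves P1 open; dropping S leaves P3 open), so no proper subset is valid.
Among all size-2 subsets of the eligible variables, only {L, S} blocks every backdoor path, so it is the unique smallest valid adjustment set.

{L, S}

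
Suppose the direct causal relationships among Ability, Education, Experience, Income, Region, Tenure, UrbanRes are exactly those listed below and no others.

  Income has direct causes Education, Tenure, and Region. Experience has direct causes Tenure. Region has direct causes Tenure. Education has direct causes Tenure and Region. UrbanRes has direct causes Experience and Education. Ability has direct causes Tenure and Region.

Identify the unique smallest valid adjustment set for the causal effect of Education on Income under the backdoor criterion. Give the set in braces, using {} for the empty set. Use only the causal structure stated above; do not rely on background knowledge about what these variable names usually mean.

{Region, Tenure}

Variables eligible for adjustment (non-descendants of Education, excluding Education and Income): {Ability, Experience, Region, Tenure}.
Backdoor paths from Education to Income:
  P1: Education <- Tenure -> Region -> Income
  P2: Education <- Tenure -> Income
  P3: Education <- Tenure -> Ability <- Region -> Income
  P4: Education <- Region <- Tenure -> Income
  P5: Education <- Region -> Income
  P6: Education <- Region -> Ability <- Tenure -> Income
The empty set is not sufficient: P1 (Education <- Tenure -> Region -> Income) has no collider blocking it and no conditioned non-collider, so it is open.
Try {Region, Tenure}:
  P1: blocked at fork node Tenure ∈ conditioning set.
  P2: blocked at fork node Tenure ∈ conditioning set.
  P3: blocked at fork node Tenure ∈ conditioning set.
  P4: blocked at chain node Region ∈ conditioning set.
  P5: blocked at fork node Region ∈ conditioning set.
  P6: blocked at fork node Region ∈ conditioning set.
{Region, Tenure} contains no descendant of Education and blocks every backdoor path.
Every element of {Region, Tenure} is needed (dropping Region leaves P5 open; dropping Tenure leaves P2 open), so no proper subset is valid.
Among all size-2 subsets of the eligible variables, only {Region, Tenure} blocks every backdoor path, so it is the unique smallest valid adjustment set.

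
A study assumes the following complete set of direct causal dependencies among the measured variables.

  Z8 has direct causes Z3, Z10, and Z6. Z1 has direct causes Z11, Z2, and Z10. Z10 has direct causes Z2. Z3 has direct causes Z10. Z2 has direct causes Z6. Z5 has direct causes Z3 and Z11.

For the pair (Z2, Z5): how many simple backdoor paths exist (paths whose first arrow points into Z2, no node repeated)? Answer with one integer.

4

A backdoor path from Z2 to Z5 is any simple undirected path whose first edge points into Z2 (i.e. leaves Z2 via a parent).
Parents of Z2: {Z6}.
Enumerating:
  P1: Z2 <- Z6 -> Z8 <- Z10 -> Z3 -> Z5
  P2: Z2 <- Z6 -> Z8 <- Z10 -> Z1 <- Z11 -> Z5
  P3: Z2 <- Z6 -> Z8 <- Z3 <- Z10 -> Z1 <- Z11 -> Z5
  P4: Z2 <- Z6 -> Z8 <- Z3 -> Z5
That exhausts the simple backdoor paths. Count: 4.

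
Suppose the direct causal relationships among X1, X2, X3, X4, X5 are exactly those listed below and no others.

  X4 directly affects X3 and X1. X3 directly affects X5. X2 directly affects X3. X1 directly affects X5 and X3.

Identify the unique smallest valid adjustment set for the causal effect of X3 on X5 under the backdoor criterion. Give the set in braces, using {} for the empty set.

{X1}

Variables eligible for adjustment (non-descendants of X3, excluding X3 and X5): {X1, X2, X4}.
Backdoor paths from X3 to X5:
  P1: X3 <- X4 -> X1 -> X5
  P2: X3 <- X1 -> X5
The empty set is not sufficient: P1 (X3 <- X4 -> X1 -> X5) has no collider blocking it and no conditioned non-collider, so it is open.
Try {X1}:
  P1: blocked at chain node X1 ∈ conditioning set.
  P2: blocked at fork node X1 ∈ conditioning set.
{X1} contains no descendant of X3 and blocks every backdoor path.
No other singleton works — e.g. {X4} leaves P2 open — so {X1} is the unique smallest valid adjustment set.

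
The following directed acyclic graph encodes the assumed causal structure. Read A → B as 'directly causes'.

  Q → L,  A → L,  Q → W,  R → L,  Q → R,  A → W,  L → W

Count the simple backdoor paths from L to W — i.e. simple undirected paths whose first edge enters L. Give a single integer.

A backdoor path from L to W is any simple undirected path whose first edge points into L (i.e. leaves L via a parent).
Parents of L: {A, Q, R}.
Enumerating:
  P1: L <- A -> W
  P2: L <- Q -> W
  P3: L <- R <- Q -> W
That exhausts the simple backdoor paths. Count: 3.

3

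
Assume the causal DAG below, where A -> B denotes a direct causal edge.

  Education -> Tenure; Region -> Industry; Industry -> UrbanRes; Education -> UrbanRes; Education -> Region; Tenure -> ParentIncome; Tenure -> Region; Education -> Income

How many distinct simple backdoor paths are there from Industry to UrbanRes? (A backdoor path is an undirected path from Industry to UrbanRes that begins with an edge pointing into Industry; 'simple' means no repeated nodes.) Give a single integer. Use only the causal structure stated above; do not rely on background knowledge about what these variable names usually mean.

A backdoor path from Industry to UrbanRes is any simple undirected path whose first edge points into Industry (i.e. leaves Industry via a parent).
Parents of Industry: {Region}.
Enumerating:
  P1: Industry <- Region <- Education -> UrbanRes
  P2: Industry <- Region <- Tenure <- Education -> UrbanRes
That exhausts the simple backdoor paths. Count: 2.

2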